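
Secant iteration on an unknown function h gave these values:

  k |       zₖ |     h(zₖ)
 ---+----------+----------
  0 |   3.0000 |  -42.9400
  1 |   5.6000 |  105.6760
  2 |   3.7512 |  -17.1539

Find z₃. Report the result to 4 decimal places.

4.0094

z₃ = 3.7512 − (-17.1539)·(3.7512 − 5.6000) / (-17.1539 − 105.6760)
   = 3.7512 − (31.714130)/(-122.829900) = 4.009396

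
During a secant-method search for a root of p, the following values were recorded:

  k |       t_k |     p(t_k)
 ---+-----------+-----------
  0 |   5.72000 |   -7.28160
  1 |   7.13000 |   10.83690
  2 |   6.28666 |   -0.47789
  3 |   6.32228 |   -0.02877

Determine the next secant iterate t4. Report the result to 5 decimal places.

6.32456

t4 = 6.32228 − (-0.02877)·(6.32228 − 6.28666) / (-0.02877 − (-0.47789))
   = 6.32228 − (-0.0010248)/(0.4491200) = 6.3245618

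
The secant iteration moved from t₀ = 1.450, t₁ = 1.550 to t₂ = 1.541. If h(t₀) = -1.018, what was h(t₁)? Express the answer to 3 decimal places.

0.101

The secant line through (1.450, -1.018) and (1.550, h(t₁)) crosses zero at t₂ = 1.541.
So (1.450, -1.018), (1.550, h(t₁)), (1.541, 0) are collinear:
h(t₁) = -1.018 · (1.550 − 1.541) / (1.450 − 1.541) = -1.018 · (0.00900)/(-0.09100) = 0.10068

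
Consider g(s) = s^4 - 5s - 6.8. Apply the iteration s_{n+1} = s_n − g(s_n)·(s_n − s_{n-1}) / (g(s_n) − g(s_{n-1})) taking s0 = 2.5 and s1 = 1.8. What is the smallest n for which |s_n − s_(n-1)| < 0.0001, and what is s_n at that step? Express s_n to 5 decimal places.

n = 6, s_n = 2.02888

g(2.5) = 19.7625000, g(1.8) = -5.3024000
s2 = 1.8000000 − (-5.3024000)·(-0.7000000)/(-25.0649000) = 1.9480828;  |Δ| = 0.1480828
g(1.9480828) = -2.1381877
s3 = 1.9480828 − (-2.1381877)·(0.1480828)/(3.1642123) = 2.0481484;  |Δ| = 0.1000656
g(2.0481484) = 0.5565426
s4 = 2.0481484 − 0.5565426·(0.1000656)/(2.6947303) = 2.0274818;  |Δ| = 0.0206665
g(2.0274818) = -0.0396982
s5 = 2.0274818 − (-0.0396982)·(-0.0206665)/(-0.5962408) = 2.0288578;  |Δ| = 0.0013760
g(2.0288578) = -0.0006594
s6 = 2.0288578 − (-0.0006594)·(0.0013760)/(0.0390387) = 2.0288811;  |Δ| = 0.0000232
|s6 − s5| = 0.0000232 < 0.0001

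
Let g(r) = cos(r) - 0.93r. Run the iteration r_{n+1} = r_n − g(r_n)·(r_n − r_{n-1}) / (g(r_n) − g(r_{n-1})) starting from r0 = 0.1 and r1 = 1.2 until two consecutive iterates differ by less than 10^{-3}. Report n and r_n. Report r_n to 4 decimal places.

g(0.1) = 0.902004, g(1.2) = -0.753642
r2 = 1.200000 − (-0.753642)·(1.100000)/(-1.655646) = 0.699285;  |Δ| = 0.500715
g(0.699285) = 0.114967
r3 = 0.699285 − 0.114967·(-0.500715)/(0.868609) = 0.765559;  |Δ| = 0.066273
g(0.765559) = 0.009026
r4 = 0.765559 − 0.009026·(0.066273)/(-0.105941) = 0.771205;  |Δ| = 0.005646
g(0.771205) = -0.000149
r5 = 0.771205 − (-0.000149)·(0.005646)/(-0.009175) = 0.771113;  |Δ| = 0.000092
|r5 − r4| = 0.000092 < 10^{-3}

n = 5, r_n = 0.7711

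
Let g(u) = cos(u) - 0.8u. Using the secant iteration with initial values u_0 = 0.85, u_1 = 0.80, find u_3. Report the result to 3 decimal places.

g(0.85) = -0.02002, g(0.80) = 0.05671
u_2 = 0.80000 − 0.05671·(0.80000 − 0.85000) / (0.05671 − (-0.02002)) = 0.80000 − (-0.00284)/(0.07672) = 0.83696
g(0.83696) = 0.00016
u_3 = 0.83696 − 0.00016·(0.83696 − 0.80000) / (0.00016 − 0.05671) = 0.83696 − (0.00001)/(-0.05654) = 0.83706

0.837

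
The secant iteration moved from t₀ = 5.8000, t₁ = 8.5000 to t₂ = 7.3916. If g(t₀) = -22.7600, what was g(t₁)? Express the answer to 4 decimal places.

The secant line through (5.8000, -22.7600) and (8.5000, g(t₁)) crosses zero at t₂ = 7.3916.
So (5.8000, -22.7600), (8.5000, g(t₁)), (7.3916, 0) are collinear:
g(t₁) = -22.7600 · (8.5000 − 7.3916) / (5.8000 − 7.3916) = -22.7600 · (1.108400)/(-1.591600) = 15.850204

15.8502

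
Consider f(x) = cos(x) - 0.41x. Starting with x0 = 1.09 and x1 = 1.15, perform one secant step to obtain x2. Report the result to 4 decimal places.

f(1.09) = 0.015585, f(1.15) = -0.063013
x2 = 1.150000 − (-0.063013)·(1.150000 − 1.090000) / (-0.063013 − 0.015585) = 1.150000 − (-0.003781)/(-0.078598) = 1.101898

1.1019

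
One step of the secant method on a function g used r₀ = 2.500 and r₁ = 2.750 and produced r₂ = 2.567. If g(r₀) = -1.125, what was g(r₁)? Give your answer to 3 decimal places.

The secant line through (2.500, -1.125) and (2.750, g(r₁)) crosses zero at r₂ = 2.567.
So (2.500, -1.125), (2.750, g(r₁)), (2.567, 0) are collinear:
g(r₁) = -1.125 · (2.750 − 2.567) / (2.500 − 2.567) = -1.125 · (0.18300)/(-0.06700) = 3.07276

3.073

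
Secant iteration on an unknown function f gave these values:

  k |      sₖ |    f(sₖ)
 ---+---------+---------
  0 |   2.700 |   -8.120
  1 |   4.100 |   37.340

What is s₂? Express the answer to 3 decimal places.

s₂ = 4.100 − 37.340·(4.100 − 2.700) / (37.340 − (-8.120))
   = 4.100 − (52.27600)/(45.46000) = 2.95007

2.950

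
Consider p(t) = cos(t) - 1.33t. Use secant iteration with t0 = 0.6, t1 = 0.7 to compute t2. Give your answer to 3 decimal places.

p(0.6) = 0.02734, p(0.7) = -0.16616
t2 = 0.70000 − (-0.16616)·(0.70000 − 0.60000) / (-0.16616 − 0.02734) = 0.70000 − (-0.01662)/(-0.19349) = 0.61413

0.614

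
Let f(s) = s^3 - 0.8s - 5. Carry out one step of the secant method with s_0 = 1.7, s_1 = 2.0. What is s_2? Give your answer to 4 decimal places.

f(1.7) = -1.447000, f(2.0) = 1.400000
s_2 = 2.000000 − 1.400000·(2.000000 − 1.700000) / (1.400000 − (-1.447000)) = 2.000000 − (0.420000)/(2.847000) = 1.852476

1.8525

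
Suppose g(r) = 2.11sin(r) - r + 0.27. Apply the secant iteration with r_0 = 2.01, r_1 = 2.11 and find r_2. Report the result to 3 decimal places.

g(2.01) = 0.16974, g(2.11) = -0.02937
r_2 = 2.11000 − (-0.02937)·(2.11000 − 2.01000) / (-0.02937 − 0.16974) = 2.11000 − (-0.00294)/(-0.19911) = 2.09525

2.095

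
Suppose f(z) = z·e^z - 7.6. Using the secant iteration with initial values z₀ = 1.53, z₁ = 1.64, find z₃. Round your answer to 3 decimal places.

f(1.53) = -0.53419, f(1.64) = 0.85448
z₂ = 1.64000 − 0.85448·(1.64000 − 1.53000) / (0.85448 − (-0.53419)) = 1.64000 − (0.09399)/(1.38867) = 1.57231
f(1.57231) = -0.02492
z₃ = 1.57231 − (-0.02492)·(1.57231 − 1.64000) / (-0.02492 − 0.85448) = 1.57231 − (0.00169)/(-0.87940) = 1.57423

1.574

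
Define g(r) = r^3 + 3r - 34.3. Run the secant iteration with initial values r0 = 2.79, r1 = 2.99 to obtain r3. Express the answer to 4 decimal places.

2.9423

g(2.79) = -4.212361, g(2.99) = 1.400899
r2 = 2.990000 − 1.400899·(2.990000 − 2.790000) / (1.400899 − (-4.212361)) = 2.990000 − (0.280180)/(5.613260) = 2.940086
g(2.940086) = -0.065326
r3 = 2.940086 − (-0.065326)·(2.940086 − 2.990000) / (-0.065326 − 1.400899) = 2.940086 − (0.003261)/(-1.466225) = 2.942310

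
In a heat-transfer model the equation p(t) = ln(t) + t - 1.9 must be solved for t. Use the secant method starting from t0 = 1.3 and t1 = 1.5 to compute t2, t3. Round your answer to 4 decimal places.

p(1.3) = -0.337636, p(1.5) = 0.005465
t2 = 1.500000 − 0.005465·(1.500000 − 1.300000) / (0.005465 − (-0.337636)) = 1.500000 − (0.001093)/(0.343101) = 1.496814
p(1.496814) = 0.000153
t3 = 1.496814 − 0.000153·(1.496814 − 1.500000) / (0.000153 − 0.005465) = 1.496814 − (0.000000)/(-0.005312) = 1.496722

1.4968, 1.4967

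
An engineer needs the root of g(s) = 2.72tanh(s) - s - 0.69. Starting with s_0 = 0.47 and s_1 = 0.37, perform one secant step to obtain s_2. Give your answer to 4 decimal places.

0.4453

g(0.47) = 0.031902, g(0.37) = -0.097143
s_2 = 0.370000 − (-0.097143)·(0.370000 − 0.470000) / (-0.097143 − 0.031902) = 0.370000 − (0.009714)/(-0.129045) = 0.445278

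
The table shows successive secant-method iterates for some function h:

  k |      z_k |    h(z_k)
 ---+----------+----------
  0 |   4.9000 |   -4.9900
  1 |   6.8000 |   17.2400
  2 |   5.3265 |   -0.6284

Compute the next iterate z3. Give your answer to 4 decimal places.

z3 = 5.3265 − (-0.6284)·(5.3265 − 6.8000) / (-0.6284 − 17.2400)
   = 5.3265 − (0.925947)/(-17.868400) = 5.378320

5.3783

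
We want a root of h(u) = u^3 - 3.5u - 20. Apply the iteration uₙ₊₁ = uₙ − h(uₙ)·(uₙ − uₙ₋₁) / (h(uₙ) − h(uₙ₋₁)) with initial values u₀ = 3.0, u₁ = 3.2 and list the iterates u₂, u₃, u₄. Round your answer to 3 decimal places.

h(3.0) = -3.50000, h(3.2) = 1.56800
u₂ = 3.20000 − 1.56800·(3.20000 − 3.00000) / (1.56800 − (-3.50000)) = 3.20000 − (0.31360)/(5.06800) = 3.13812
h(3.13812) = -0.07981
u₃ = 3.13812 − (-0.07981)·(3.13812 − 3.20000) / (-0.07981 − 1.56800) = 3.13812 − (0.00494)/(-1.64781) = 3.14112
h(3.14112) = -0.00167
u₄ = 3.14112 − (-0.00167)·(3.14112 − 3.13812) / (-0.00167 − (-0.07981)) = 3.14112 − (-0.00001)/(0.07814) = 3.14118

3.138, 3.141, 3.141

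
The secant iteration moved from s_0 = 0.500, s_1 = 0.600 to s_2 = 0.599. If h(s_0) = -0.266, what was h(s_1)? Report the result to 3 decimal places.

The secant line through (0.500, -0.266) and (0.600, h(s_1)) crosses zero at s_2 = 0.599.
So (0.500, -0.266), (0.600, h(s_1)), (0.599, 0) are collinear:
h(s_1) = -0.266 · (0.600 − 0.599) / (0.500 − 0.599) = -0.266 · (0.00100)/(-0.09900) = 0.00269

0.003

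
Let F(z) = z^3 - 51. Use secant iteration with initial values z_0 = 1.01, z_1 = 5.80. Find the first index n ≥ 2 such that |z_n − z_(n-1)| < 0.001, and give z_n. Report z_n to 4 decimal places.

n = 8, z_n = 3.7084

F(1.01) = -49.969699, F(5.80) = 144.112000
z_2 = 5.800000 − 144.112000·(4.790000)/(194.081699) = 2.243269;  |Δ| = 3.556731
F(2.243269) = -39.711303
z_3 = 2.243269 − (-39.711303)·(-3.556731)/(-183.823303) = 3.011628;  |Δ| = 0.768360
F(3.011628) = -23.684815
z_4 = 3.011628 − (-23.684815)·(0.768360)/(16.026488) = 4.147152;  |Δ| = 1.135524
F(4.147152) = 20.326342
z_5 = 4.147152 − 20.326342·(1.135524)/(44.011157) = 3.622716;  |Δ| = 0.524436
F(3.622716) = -3.455217
z_6 = 3.622716 − (-3.455217)·(-0.524436)/(-23.781558) = 3.698911;  |Δ| = 0.076195
F(3.698911) = -0.391703
z_7 = 3.698911 − (-0.391703)·(0.076195)/(3.063514) = 3.708654;  |Δ| = 0.009742
F(3.708654) = 0.009235
z_8 = 3.708654 − 0.009235·(0.009742)/(0.400938) = 3.708429;  |Δ| = 0.000224
|z_8 − z_7| = 0.000224 < 0.001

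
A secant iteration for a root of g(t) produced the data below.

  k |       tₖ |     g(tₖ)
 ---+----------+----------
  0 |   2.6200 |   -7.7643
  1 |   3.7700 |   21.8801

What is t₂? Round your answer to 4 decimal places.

t₂ = 3.7700 − 21.8801·(3.7700 − 2.6200) / (21.8801 − (-7.7643))
   = 3.7700 − (25.162115)/(29.644400) = 2.921202

2.9212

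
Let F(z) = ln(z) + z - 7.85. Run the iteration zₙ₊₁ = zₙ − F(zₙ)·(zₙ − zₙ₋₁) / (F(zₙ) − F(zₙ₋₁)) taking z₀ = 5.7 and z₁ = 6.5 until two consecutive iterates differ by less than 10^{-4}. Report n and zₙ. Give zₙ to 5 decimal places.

n = 4, zₙ = 6.04995

F(5.7) = -0.4095338, F(6.5) = 0.5218022
z₂ = 6.5000000 − 0.5218022·(0.8000000)/(0.9313360) = 6.0517818;  |Δ| = 0.4482182
F(6.0517818) = 0.0021345
z₃ = 6.0517818 − 0.0021345·(-0.4482182)/(-0.5196676) = 6.0499407;  |Δ| = 0.0018411
F(6.0499407) = -0.0000108
z₄ = 6.0499407 − (-0.0000108)·(-0.0018411)/(-0.0021453) = 6.0499500;  |Δ| = 0.0000093
|z₄ − z₃| = 0.0000093 < 10^{-4}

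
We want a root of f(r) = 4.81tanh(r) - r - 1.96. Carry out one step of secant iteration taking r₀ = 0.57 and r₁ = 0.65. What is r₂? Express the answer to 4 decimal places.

0.5914

f(0.57) = -0.051122, f(0.65) = 0.139733
r₂ = 0.650000 − 0.139733·(0.650000 − 0.570000) / (0.139733 − (-0.051122)) = 0.650000 − (0.011179)/(0.190854) = 0.591429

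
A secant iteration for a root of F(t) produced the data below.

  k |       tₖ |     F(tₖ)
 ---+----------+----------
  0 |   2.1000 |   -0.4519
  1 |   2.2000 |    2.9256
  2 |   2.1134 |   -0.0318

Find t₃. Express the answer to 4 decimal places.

t₃ = 2.1134 − (-0.0318)·(2.1134 − 2.2000) / (-0.0318 − 2.9256)
   = 2.1134 − (0.002754)/(-2.957400) = 2.114331

2.1143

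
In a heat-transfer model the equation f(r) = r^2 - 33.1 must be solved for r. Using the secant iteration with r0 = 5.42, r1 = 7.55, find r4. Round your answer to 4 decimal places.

f(5.42) = -3.723600, f(7.55) = 23.902500
r2 = 7.550000 − 23.902500·(7.550000 − 5.420000) / (23.902500 − (-3.723600)) = 7.550000 − (50.912325)/(27.626100) = 5.707093
f(5.707093) = -0.529086
r3 = 5.707093 − (-0.529086)·(5.707093 − 7.550000) / (-0.529086 − 23.902500) = 5.707093 − (0.975056)/(-24.431586) = 5.747003
f(5.747003) = -0.071957
r4 = 5.747003 − (-0.071957)·(5.747003 − 5.707093) / (-0.071957 − (-0.529086)) = 5.747003 − (-0.002872)/(0.457129) = 5.753285

5.7533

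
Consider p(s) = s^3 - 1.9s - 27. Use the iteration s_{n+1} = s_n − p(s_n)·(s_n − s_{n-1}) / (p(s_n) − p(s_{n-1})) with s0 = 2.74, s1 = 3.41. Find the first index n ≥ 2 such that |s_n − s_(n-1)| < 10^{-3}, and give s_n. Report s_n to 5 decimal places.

n = 5, s_n = 3.21079

p(2.74) = -11.6351760, p(3.41) = 6.1728210
s2 = 3.4100000 − 6.1728210·(0.6700000)/(17.8079970) = 3.1777566;  |Δ| = 0.2322434
p(3.1777566) = -0.9483165
s3 = 3.1777566 − (-0.9483165)·(-0.2322434)/(-7.1211375) = 3.2086843;  |Δ| = 0.0309277
p(3.2086843) = -0.0609949
s4 = 3.2086843 − (-0.0609949)·(0.0309277)/(0.8873216) = 3.2108102;  |Δ| = 0.0021260
p(3.2108102) = 0.0006744
s5 = 3.2108102 − 0.0006744·(0.0021260)/(0.0616693) = 3.2107870;  |Δ| = 0.0000232
|s5 − s4| = 0.0000232 < 10^{-3}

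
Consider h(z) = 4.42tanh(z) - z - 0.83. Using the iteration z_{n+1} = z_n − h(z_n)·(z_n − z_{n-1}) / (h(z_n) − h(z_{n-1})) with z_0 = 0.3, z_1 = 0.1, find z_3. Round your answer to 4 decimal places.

0.2493

h(0.3) = 0.157602, h(0.1) = -0.489467
z_2 = 0.100000 − (-0.489467)·(0.100000 − 0.300000) / (-0.489467 − 0.157602) = 0.100000 − (0.097893)/(-0.647069) = 0.251288
h(0.251288) = 0.006601
z_3 = 0.251288 − 0.006601·(0.251288 − 0.100000) / (0.006601 − (-0.489467)) = 0.251288 − (0.000999)/(0.496068) = 0.249274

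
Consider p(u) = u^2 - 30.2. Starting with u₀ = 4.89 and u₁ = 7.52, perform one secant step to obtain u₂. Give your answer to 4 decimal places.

5.3967

p(4.89) = -6.287900, p(7.52) = 26.350400
u₂ = 7.520000 − 26.350400·(7.520000 − 4.890000) / (26.350400 − (-6.287900)) = 7.520000 − (69.301552)/(32.638300) = 5.396680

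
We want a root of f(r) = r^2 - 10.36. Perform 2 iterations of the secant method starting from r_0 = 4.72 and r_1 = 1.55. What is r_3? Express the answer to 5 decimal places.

3.37130

f(4.72) = 11.9184000, f(1.55) = -7.9575000
r_2 = 1.5500000 − (-7.9575000)·(1.5500000 − 4.7200000) / (-7.9575000 − 11.9184000) = 1.5500000 − (25.2252750)/(-19.8759000) = 2.8191388
f(2.8191388) = -2.4124567
r_3 = 2.8191388 − (-2.4124567)·(2.8191388 − 1.5500000) / (-2.4124567 − (-7.9575000)) = 2.8191388 − (-3.0617423)/(5.5450433) = 3.3712972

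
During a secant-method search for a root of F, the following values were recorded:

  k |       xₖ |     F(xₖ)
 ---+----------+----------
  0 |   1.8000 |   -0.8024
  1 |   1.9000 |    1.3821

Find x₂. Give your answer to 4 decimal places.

1.8367

x₂ = 1.9000 − 1.3821·(1.9000 − 1.8000) / (1.3821 − (-0.8024))
   = 1.9000 − (0.138210)/(2.184500) = 1.836732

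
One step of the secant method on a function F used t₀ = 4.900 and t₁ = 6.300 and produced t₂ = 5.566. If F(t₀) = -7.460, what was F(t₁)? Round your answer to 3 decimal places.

The secant line through (4.900, -7.460) and (6.300, F(t₁)) crosses zero at t₂ = 5.566.
So (4.900, -7.460), (6.300, F(t₁)), (5.566, 0) are collinear:
F(t₁) = -7.460 · (6.300 − 5.566) / (4.900 − 5.566) = -7.460 · (0.73400)/(-0.66600) = 8.22168

8.222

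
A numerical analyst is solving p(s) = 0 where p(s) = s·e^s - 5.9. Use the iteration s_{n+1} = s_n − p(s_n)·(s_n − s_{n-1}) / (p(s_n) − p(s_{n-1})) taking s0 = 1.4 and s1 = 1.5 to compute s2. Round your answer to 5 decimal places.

1.42131

p(1.4) = -0.2227200, p(1.5) = 0.8225336
s2 = 1.5000000 − 0.8225336·(1.5000000 − 1.4000000) / (0.8225336 − (-0.2227200)) = 1.5000000 − (0.0822534)/(1.0452537) = 1.4213078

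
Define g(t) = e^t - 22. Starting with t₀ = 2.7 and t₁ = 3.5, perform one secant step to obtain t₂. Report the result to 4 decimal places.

3.0124

g(2.7) = -7.120268, g(3.5) = 11.115452
t₂ = 3.500000 − 11.115452·(3.500000 − 2.700000) / (11.115452 − (-7.120268)) = 3.500000 − (8.892362)/(18.235720) = 3.012366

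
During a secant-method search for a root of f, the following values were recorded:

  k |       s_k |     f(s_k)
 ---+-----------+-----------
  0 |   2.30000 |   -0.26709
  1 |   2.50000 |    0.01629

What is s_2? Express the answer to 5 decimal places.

s_2 = 2.50000 − 0.01629·(2.50000 − 2.30000) / (0.01629 − (-0.26709))
   = 2.50000 − (0.0032580)/(0.2833800) = 2.4885031

2.48850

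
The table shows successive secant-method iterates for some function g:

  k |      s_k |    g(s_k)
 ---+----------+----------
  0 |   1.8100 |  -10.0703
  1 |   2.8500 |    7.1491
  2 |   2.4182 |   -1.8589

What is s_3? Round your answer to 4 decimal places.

s_3 = 2.4182 − (-1.8589)·(2.4182 − 2.8500) / (-1.8589 − 7.1491)
   = 2.4182 − (0.802673)/(-9.008000) = 2.507307

2.5073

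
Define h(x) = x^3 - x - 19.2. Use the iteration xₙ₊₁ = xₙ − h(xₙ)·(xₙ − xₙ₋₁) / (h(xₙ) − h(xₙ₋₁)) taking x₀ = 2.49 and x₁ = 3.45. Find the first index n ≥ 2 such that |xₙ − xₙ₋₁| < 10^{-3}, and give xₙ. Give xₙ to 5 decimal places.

h(2.49) = -6.2517510, h(3.45) = 18.4136250
x₂ = 3.4500000 − 18.4136250·(0.9600000)/(24.6653760) = 2.7333241;  |Δ| = 0.7166759
h(2.7333241) = -1.5124935
x₃ = 2.7333241 − (-1.5124935)·(-0.7166759)/(-19.9261185) = 2.7877235;  |Δ| = 0.0543993
h(2.7877235) = -0.3232036
x₄ = 2.7877235 − (-0.3232036)·(0.0543993)/(1.1892900) = 2.8025071;  |Δ| = 0.0147837
h(2.8025071) = 0.0085131
x₅ = 2.8025071 − 0.0085131·(0.0147837)/(0.3317167) = 2.8021277;  |Δ| = 0.0003794
|x₅ − x₄| = 0.0003794 < 10^{-3}

n = 5, xₙ = 2.80213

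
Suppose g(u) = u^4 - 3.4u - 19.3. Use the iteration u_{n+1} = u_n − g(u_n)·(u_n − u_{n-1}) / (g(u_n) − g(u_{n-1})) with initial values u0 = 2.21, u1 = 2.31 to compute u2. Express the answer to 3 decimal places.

g(2.21) = -2.95957, g(2.31) = 1.31996
u2 = 2.31000 − 1.31996·(2.31000 − 2.21000) / (1.31996 − (-2.95957)) = 2.31000 − (0.13200)/(4.27953) = 2.27916

2.279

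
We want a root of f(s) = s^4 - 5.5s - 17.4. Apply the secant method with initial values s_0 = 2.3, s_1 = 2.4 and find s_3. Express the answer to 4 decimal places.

2.3462

f(2.3) = -2.065900, f(2.4) = 2.577600
s_2 = 2.400000 − 2.577600·(2.400000 − 2.300000) / (2.577600 − (-2.065900)) = 2.400000 − (0.257760)/(4.643500) = 2.344490
f(2.344490) = -0.081710
s_3 = 2.344490 − (-0.081710)·(2.344490 − 2.400000) / (-0.081710 − 2.577600) = 2.344490 − (0.004536)/(-2.659310) = 2.346196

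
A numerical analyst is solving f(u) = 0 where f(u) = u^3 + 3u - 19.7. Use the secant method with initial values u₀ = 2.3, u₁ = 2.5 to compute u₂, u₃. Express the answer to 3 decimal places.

2.331, 2.333

f(2.3) = -0.63300, f(2.5) = 3.42500
u₂ = 2.50000 − 3.42500·(2.50000 − 2.30000) / (3.42500 − (-0.63300)) = 2.50000 − (0.68500)/(4.05800) = 2.33120
f(2.33120) = -0.03755
u₃ = 2.33120 − (-0.03755)·(2.33120 − 2.50000) / (-0.03755 − 3.42500) = 2.33120 − (0.00634)/(-3.46255) = 2.33303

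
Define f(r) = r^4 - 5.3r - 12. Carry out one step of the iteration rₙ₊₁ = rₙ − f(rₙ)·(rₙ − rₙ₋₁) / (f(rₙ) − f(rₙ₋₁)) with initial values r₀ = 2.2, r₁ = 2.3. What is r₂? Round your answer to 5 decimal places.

2.20582

f(2.2) = -0.2344000, f(2.3) = 3.7941000
r₂ = 2.3000000 − 3.7941000·(2.3000000 − 2.2000000) / (3.7941000 − (-0.2344000)) = 2.3000000 − (0.3794100)/(4.0285000) = 2.2058185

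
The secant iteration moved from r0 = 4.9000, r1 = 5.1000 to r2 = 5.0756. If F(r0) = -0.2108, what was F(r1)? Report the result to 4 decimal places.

The secant line through (4.9000, -0.2108) and (5.1000, F(r1)) crosses zero at r2 = 5.0756.
So (4.9000, -0.2108), (5.1000, F(r1)), (5.0756, 0) are collinear:
F(r1) = -0.2108 · (5.1000 − 5.0756) / (4.9000 − 5.0756) = -0.2108 · (0.024400)/(-0.175600) = 0.029291

0.0293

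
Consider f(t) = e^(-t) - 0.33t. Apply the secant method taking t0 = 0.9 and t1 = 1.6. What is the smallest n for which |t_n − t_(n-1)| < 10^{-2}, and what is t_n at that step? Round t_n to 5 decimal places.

f(0.9) = 0.1095697, f(1.6) = -0.3261035
t2 = 1.6000000 − (-0.3261035)·(0.7000000)/(-0.4356731) = 1.0760466;  |Δ| = 0.5239534
f(1.0760466) = -0.0141546
t3 = 1.0760466 − (-0.0141546)·(-0.5239534)/(0.3119489) = 1.0522723;  |Δ| = 0.0237743
f(1.0522723) = 0.0018936
t4 = 1.0522723 − 0.0018936·(-0.0237743)/(0.0160483) = 1.0550776;  |Δ| = 0.0028053
|t4 − t3| = 0.0028053 < 10^{-2}

n = 4, t_n = 1.05508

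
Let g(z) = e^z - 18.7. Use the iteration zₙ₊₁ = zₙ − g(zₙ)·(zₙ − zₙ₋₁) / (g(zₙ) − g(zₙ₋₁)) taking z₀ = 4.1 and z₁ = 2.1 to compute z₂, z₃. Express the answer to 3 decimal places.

2.504, 3.147

g(4.1) = 41.64029, g(2.1) = -10.53383
z₂ = 2.10000 − (-10.53383)·(2.10000 − 4.10000) / (-10.53383 − 41.64029) = 2.10000 − (21.06766)/(-52.17412) = 2.50380
g(2.50380) = -6.47118
z₃ = 2.50380 − (-6.47118)·(2.50380 − 2.10000) / (-6.47118 − (-10.53383)) = 2.50380 − (-2.61303)/(4.06265) = 3.14698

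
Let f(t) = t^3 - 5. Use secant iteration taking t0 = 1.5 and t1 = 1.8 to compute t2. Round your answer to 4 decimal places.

1.6984

f(1.5) = -1.625000, f(1.8) = 0.832000
t2 = 1.800000 − 0.832000·(1.800000 − 1.500000) / (0.832000 − (-1.625000)) = 1.800000 − (0.249600)/(2.457000) = 1.698413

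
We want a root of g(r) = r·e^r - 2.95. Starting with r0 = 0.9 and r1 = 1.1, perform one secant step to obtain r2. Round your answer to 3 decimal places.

g(0.9) = -0.73636, g(1.1) = 0.35458
r2 = 1.10000 − 0.35458·(1.10000 − 0.90000) / (0.35458 − (-0.73636)) = 1.10000 − (0.07092)/(1.09094) = 1.03500

1.035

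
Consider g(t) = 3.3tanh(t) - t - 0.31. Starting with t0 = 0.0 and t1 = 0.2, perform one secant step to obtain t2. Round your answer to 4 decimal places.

0.1374

g(0.0) = -0.310000, g(0.2) = 0.141339
t2 = 0.200000 − 0.141339·(0.200000 − 0.000000) / (0.141339 − (-0.310000)) = 0.200000 − (0.028268)/(0.451339) = 0.137369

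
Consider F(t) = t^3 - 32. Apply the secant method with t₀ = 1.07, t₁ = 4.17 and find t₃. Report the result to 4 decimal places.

2.9509

F(1.07) = -30.774957, F(4.17) = 40.511713
t₂ = 4.170000 − 40.511713·(4.170000 − 1.070000) / (40.511713 − (-30.774957)) = 4.170000 − (125.586310)/(71.286670) = 2.408292
F(2.408292) = -18.032222
t₃ = 2.408292 − (-18.032222)·(2.408292 − 4.170000) / (-18.032222 − 40.511713) = 2.408292 − (31.767513)/(-58.543935) = 2.950919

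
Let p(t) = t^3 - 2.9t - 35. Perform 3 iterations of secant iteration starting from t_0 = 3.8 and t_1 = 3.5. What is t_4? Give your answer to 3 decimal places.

p(3.8) = 8.85200, p(3.5) = -2.27500
t_2 = 3.50000 − (-2.27500)·(3.50000 − 3.80000) / (-2.27500 − 8.85200) = 3.50000 − (0.68250)/(-11.12700) = 3.56134
p(3.56134) = -0.15900
t_3 = 3.56134 − (-0.15900)·(3.56134 − 3.50000) / (-0.15900 − (-2.27500)) = 3.56134 − (-0.00975)/(2.11600) = 3.56595
p(3.56595) = 0.00323
t_4 = 3.56595 − 0.00323·(3.56595 − 3.56134) / (0.00323 − (-0.15900)) = 3.56595 − (0.00001)/(0.16223) = 3.56585

3.566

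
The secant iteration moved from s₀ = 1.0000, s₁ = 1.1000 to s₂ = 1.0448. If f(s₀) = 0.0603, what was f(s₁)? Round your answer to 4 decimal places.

-0.0743

The secant line through (1.0000, 0.0603) and (1.1000, f(s₁)) crosses zero at s₂ = 1.0448.
So (1.0000, 0.0603), (1.1000, f(s₁)), (1.0448, 0) are collinear:
f(s₁) = 0.0603 · (1.1000 − 1.0448) / (1.0000 − 1.0448) = 0.0603 · (0.055200)/(-0.044800) = -0.074298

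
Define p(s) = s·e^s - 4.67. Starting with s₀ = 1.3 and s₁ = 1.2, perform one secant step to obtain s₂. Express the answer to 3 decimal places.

p(1.3) = 0.10009, p(1.2) = -0.68586
s₂ = 1.20000 − (-0.68586)·(1.20000 − 1.30000) / (-0.68586 − 0.10009) = 1.20000 − (0.06859)/(-0.78595) = 1.28727

1.287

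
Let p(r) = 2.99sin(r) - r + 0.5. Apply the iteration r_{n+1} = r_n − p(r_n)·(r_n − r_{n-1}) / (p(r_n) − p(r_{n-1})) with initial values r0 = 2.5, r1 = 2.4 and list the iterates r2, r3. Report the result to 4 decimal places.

2.4362, 2.4369

p(2.5) = -0.210568, p(2.4) = 0.119635
r2 = 2.400000 − 0.119635·(2.400000 − 2.500000) / (0.119635 − (-0.210568)) = 2.400000 − (-0.011963)/(0.330203) = 2.436231
p(2.436231) = 0.002215
r3 = 2.436231 − 0.002215·(2.436231 − 2.400000) / (0.002215 − 0.119635) = 2.436231 − (0.000080)/(-0.117420) = 2.436914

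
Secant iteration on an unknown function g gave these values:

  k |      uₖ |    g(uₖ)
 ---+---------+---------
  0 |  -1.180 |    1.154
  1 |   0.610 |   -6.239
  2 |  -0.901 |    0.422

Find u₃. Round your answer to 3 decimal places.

-0.805

u₃ = -0.901 − 0.422·(-0.901 − 0.610) / (0.422 − (-6.239))
   = -0.901 − (-0.63764)/(6.66100) = -0.80527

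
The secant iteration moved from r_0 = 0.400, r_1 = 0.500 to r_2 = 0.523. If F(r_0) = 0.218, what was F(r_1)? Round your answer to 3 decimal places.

The secant line through (0.400, 0.218) and (0.500, F(r_1)) crosses zero at r_2 = 0.523.
So (0.400, 0.218), (0.500, F(r_1)), (0.523, 0) are collinear:
F(r_1) = 0.218 · (0.500 − 0.523) / (0.400 − 0.523) = 0.218 · (-0.02300)/(-0.12300) = 0.04076

0.041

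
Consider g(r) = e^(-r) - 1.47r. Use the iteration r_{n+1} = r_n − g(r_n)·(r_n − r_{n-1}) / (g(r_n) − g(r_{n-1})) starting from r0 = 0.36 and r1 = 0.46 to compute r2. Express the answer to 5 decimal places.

0.43895

g(0.36) = 0.1684763, g(0.46) = -0.0449164
r2 = 0.4600000 − (-0.0449164)·(0.4600000 − 0.3600000) / (-0.0449164 − 0.1684763) = 0.4600000 − (-0.0044916)/(-0.2133927) = 0.4389513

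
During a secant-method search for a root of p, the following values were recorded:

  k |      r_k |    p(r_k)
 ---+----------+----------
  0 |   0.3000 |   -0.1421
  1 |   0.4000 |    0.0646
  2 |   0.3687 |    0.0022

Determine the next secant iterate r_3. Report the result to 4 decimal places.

r_3 = 0.3687 − 0.0022·(0.3687 − 0.4000) / (0.0022 − 0.0646)
   = 0.3687 − (-0.000069)/(-0.062400) = 0.367596

0.3676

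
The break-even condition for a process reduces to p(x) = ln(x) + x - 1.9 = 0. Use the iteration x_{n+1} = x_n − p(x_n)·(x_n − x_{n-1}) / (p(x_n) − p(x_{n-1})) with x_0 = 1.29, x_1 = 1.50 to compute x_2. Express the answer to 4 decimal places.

p(1.29) = -0.355358, p(1.50) = 0.005465
x_2 = 1.500000 − 0.005465·(1.500000 − 1.290000) / (0.005465 − (-0.355358)) = 1.500000 − (0.001148)/(0.360823) = 1.496819

1.4968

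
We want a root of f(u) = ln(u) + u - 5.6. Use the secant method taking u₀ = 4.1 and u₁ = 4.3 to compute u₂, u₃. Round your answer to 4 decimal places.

f(4.1) = -0.089013, f(4.3) = 0.158615
u₂ = 4.300000 − 0.158615·(4.300000 − 4.100000) / (0.158615 − (-0.089013)) = 4.300000 − (0.031723)/(0.247628) = 4.171893
f(4.171893) = 0.000262
u₃ = 4.171893 − 0.000262·(4.171893 − 4.300000) / (0.000262 − 0.158615) = 4.171893 − (-0.000034)/(-0.158353) = 4.171680

4.1719, 4.1717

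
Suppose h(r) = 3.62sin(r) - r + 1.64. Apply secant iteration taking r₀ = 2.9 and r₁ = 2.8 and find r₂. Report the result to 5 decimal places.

2.81179

h(2.9) = -0.3939174, h(2.8) = 0.0526571
r₂ = 2.8000000 − 0.0526571·(2.8000000 − 2.9000000) / (0.0526571 − (-0.3939174)) = 2.8000000 − (-0.0052657)/(0.4465745) = 2.8117913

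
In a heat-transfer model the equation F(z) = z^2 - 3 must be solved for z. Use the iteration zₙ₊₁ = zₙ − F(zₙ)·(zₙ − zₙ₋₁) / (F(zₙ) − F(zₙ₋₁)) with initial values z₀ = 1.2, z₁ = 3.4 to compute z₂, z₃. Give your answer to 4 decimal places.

F(1.2) = -1.560000, F(3.4) = 8.560000
z₂ = 3.400000 − 8.560000·(3.400000 − 1.200000) / (8.560000 − (-1.560000)) = 3.400000 − (18.832000)/(10.120000) = 1.539130
F(1.539130) = -0.631078
z₃ = 1.539130 − (-0.631078)·(1.539130 − 3.400000) / (-0.631078 − 8.560000) = 1.539130 − (1.174353)/(-9.191078) = 1.666901

1.5391, 1.6669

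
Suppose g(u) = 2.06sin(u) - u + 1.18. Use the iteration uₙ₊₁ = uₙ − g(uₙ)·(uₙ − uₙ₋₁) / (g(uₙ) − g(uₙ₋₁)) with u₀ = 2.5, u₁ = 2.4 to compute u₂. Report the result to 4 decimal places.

2.4663

g(2.5) = -0.087147, g(2.4) = 0.171454
u₂ = 2.400000 − 0.171454·(2.400000 − 2.500000) / (0.171454 − (-0.087147)) = 2.400000 − (-0.017145)/(0.258602) = 2.466301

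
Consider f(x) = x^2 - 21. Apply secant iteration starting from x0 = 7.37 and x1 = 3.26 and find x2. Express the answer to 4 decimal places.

f(7.37) = 33.316900, f(3.26) = -10.372400
x2 = 3.260000 − (-10.372400)·(3.260000 − 7.370000) / (-10.372400 − 33.316900) = 3.260000 − (42.630564)/(-43.689300) = 4.235767

4.2358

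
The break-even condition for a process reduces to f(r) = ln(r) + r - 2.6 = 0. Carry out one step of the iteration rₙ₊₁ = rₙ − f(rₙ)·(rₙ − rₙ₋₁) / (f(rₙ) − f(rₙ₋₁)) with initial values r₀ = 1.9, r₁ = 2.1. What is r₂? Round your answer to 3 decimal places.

1.939

f(1.9) = -0.05815, f(2.1) = 0.24194
r₂ = 2.10000 − 0.24194·(2.10000 − 1.90000) / (0.24194 − (-0.05815)) = 2.10000 − (0.04839)/(0.30008) = 1.93875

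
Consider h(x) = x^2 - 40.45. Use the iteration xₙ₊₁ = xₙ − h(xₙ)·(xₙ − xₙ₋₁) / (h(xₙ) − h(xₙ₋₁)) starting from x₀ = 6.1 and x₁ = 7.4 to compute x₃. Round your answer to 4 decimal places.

6.3585

h(6.1) = -3.240000, h(7.4) = 14.310000
x₂ = 7.400000 − 14.310000·(7.400000 − 6.100000) / (14.310000 − (-3.240000)) = 7.400000 − (18.603000)/(17.550000) = 6.340000
h(6.340000) = -0.254400
x₃ = 6.340000 − (-0.254400)·(6.340000 − 7.400000) / (-0.254400 − 14.310000) = 6.340000 − (0.269664)/(-14.564400) = 6.358515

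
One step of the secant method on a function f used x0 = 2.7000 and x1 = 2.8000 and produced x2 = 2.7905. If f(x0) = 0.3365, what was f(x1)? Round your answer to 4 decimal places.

The secant line through (2.7000, 0.3365) and (2.8000, f(x1)) crosses zero at x2 = 2.7905.
So (2.7000, 0.3365), (2.8000, f(x1)), (2.7905, 0) are collinear:
f(x1) = 0.3365 · (2.8000 − 2.7905) / (2.7000 − 2.7905) = 0.3365 · (0.009500)/(-0.090500) = -0.035323

-0.0353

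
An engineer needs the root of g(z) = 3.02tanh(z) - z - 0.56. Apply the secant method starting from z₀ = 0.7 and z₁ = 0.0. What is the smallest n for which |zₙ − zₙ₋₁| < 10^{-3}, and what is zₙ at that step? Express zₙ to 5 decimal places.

g(0.7) = 0.5651907, g(0.0) = -0.5600000
z₂ = 0.0000000 − (-0.5600000)·(-0.7000000)/(-1.1251907) = 0.3483854;  |Δ| = 0.3483854
g(0.3483854) = 0.1031420
z₃ = 0.3483854 − 0.1031420·(0.3483854)/(0.6631420) = 0.2941992;  |Δ| = 0.0541862
g(0.2941992) = 0.0095061
z₄ = 0.2941992 − 0.0095061·(-0.0541862)/(-0.0936359) = 0.2886981;  |Δ| = 0.0055011
g(0.2886981) = -0.0002711
z₅ = 0.2886981 − (-0.0002711)·(-0.0055011)/(-0.0097772) = 0.2888506;  |Δ| = 0.0001526
|z₅ − z₄| = 0.0001526 < 10^{-3}

n = 5, zₙ = 0.28885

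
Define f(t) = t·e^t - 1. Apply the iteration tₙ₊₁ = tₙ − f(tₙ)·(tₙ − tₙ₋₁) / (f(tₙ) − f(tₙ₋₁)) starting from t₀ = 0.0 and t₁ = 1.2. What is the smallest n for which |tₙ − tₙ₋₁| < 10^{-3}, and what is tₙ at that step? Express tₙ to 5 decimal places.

f(0.0) = -1.0000000, f(1.2) = 2.9841403
t₂ = 1.2000000 − 2.9841403·(1.2000000)/(3.9841403) = 0.3011942;  |Δ| = 0.8988058
f(0.3011942) = -0.5929445
t₃ = 0.3011942 − (-0.5929445)·(-0.8988058)/(-3.5770848) = 0.4501820;  |Δ| = 0.1489878
f(0.4501820) = -0.2938456
t₄ = 0.4501820 − (-0.2938456)·(0.1489878)/(0.2990990) = 0.5965530;  |Δ| = 0.1463710
f(0.5965530) = 0.0832499
t₅ = 0.5965530 − 0.0832499·(0.1463710)/(0.3770955) = 0.5642392;  |Δ| = 0.0323138
f(0.5642392) = -0.0080056
t₆ = 0.5642392 − (-0.0080056)·(-0.0323138)/(-0.0912555) = 0.5670740;  |Δ| = 0.0028348
f(0.5670740) = -0.0001915
t₇ = 0.5670740 − (-0.0001915)·(0.0028348)/(0.0078141) = 0.5671435;  |Δ| = 0.0000695
|t₇ − t₆| = 0.0000695 < 10^{-3}

n = 7, tₙ = 0.56714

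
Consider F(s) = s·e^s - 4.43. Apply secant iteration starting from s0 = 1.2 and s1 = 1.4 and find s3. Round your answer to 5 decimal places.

1.25792

F(1.2) = -0.4458597, F(1.4) = 1.2472800
s2 = 1.4000000 − 1.2472800·(1.4000000 − 1.2000000) / (1.2472800 − (-0.4458597)) = 1.4000000 − (0.2494560)/(1.6931396) = 1.2526666
F(1.2526666) = -0.0460893
s3 = 1.2526666 − (-0.0460893)·(1.2526666 − 1.4000000) / (-0.0460893 − 1.2472800) = 1.2526666 − (0.0067905)/(-1.2933692) = 1.2579168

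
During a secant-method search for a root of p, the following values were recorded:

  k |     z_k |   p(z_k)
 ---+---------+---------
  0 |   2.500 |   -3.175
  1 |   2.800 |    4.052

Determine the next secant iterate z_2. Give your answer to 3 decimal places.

2.632

z_2 = 2.800 − 4.052·(2.800 − 2.500) / (4.052 − (-3.175))
   = 2.800 − (1.21560)/(7.22700) = 2.63180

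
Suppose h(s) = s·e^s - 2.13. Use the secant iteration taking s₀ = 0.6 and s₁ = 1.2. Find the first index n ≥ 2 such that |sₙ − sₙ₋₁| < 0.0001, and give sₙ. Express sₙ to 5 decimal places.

h(0.6) = -1.0367287, h(1.2) = 1.8541403
s₂ = 1.2000000 − 1.8541403·(0.6000000)/(2.8908690) = 0.8151731;  |Δ| = 0.3848269
h(0.8151731) = -0.2880620
s₃ = 0.8151731 − (-0.2880620)·(-0.3848269)/(-2.1422023) = 0.8669208;  |Δ| = 0.0517477
h(0.8669208) = -0.0670993
s₄ = 0.8669208 − (-0.0670993)·(0.0517477)/(0.2209627) = 0.8826349;  |Δ| = 0.0157141
h(0.8826349) = 0.0035585
s₅ = 0.8826349 − 0.0035585·(0.0157141)/(0.0706578) = 0.8818435;  |Δ| = 0.0007914
h(0.8818435) = -0.0000408
s₆ = 0.8818435 − (-0.0000408)·(-0.0007914)/(-0.0035994) = 0.8818525;  |Δ| = 0.0000090
|s₆ − s₅| = 0.0000090 < 0.0001

n = 6, sₙ = 0.88185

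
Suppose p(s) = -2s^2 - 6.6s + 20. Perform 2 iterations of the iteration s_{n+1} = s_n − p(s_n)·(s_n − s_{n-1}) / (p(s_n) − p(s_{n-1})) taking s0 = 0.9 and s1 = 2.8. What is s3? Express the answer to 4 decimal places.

1.9025

p(0.9) = 12.440000, p(2.8) = -14.160000
s2 = 2.800000 − (-14.160000)·(2.800000 − 0.900000) / (-14.160000 − 12.440000) = 2.800000 − (-26.904000)/(-26.600000) = 1.788571
p(1.788571) = 1.797453
s3 = 1.788571 − 1.797453·(1.788571 − 2.800000) / (1.797453 − (-14.160000)) = 1.788571 − (-1.817995)/(15.957453) = 1.902499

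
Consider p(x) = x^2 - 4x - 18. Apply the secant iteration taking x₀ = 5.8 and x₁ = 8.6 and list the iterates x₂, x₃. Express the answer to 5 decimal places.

p(5.8) = -7.5600000, p(8.6) = 21.5600000
x₂ = 8.6000000 − 21.5600000·(8.6000000 − 5.8000000) / (21.5600000 − (-7.5600000)) = 8.6000000 − (60.3680000)/(29.1200000) = 6.5269231
p(6.5269231) = -1.5069675
x₃ = 6.5269231 − (-1.5069675)·(6.5269231 − 8.6000000) / (-1.5069675 − 21.5600000) = 6.5269231 − (3.1240595)/(-23.0669675) = 6.6623574

6.52692, 6.66236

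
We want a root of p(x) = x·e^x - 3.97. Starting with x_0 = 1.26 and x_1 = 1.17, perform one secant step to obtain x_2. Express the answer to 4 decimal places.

1.1968

p(1.26) = 0.472031, p(1.17) = -0.200269
x_2 = 1.170000 − (-0.200269)·(1.170000 − 1.260000) / (-0.200269 − 0.472031) = 1.170000 − (0.018024)/(-0.672300) = 1.196810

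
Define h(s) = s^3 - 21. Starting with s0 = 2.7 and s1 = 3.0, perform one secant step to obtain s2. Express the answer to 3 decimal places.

2.754

h(2.7) = -1.31700, h(3.0) = 6.00000
s2 = 3.00000 − 6.00000·(3.00000 − 2.70000) / (6.00000 − (-1.31700)) = 3.00000 − (1.80000)/(7.31700) = 2.75400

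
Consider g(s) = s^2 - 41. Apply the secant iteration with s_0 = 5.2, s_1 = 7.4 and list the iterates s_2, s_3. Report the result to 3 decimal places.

6.308, 6.396

g(5.2) = -13.96000, g(7.4) = 13.76000
s_2 = 7.40000 − 13.76000·(7.40000 − 5.20000) / (13.76000 − (-13.96000)) = 7.40000 − (30.27200)/(27.72000) = 6.30794
g(6.30794) = -1.20994
s_3 = 6.30794 − (-1.20994)·(6.30794 − 7.40000) / (-1.20994 − 13.76000) = 6.30794 − (1.32133)/(-14.96994) = 6.39620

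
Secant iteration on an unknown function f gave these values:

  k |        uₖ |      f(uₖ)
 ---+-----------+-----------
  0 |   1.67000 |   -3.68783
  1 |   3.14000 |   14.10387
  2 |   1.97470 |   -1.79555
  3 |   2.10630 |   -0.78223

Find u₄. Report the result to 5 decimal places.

u₄ = 2.10630 − (-0.78223)·(2.10630 − 1.97470) / (-0.78223 − (-1.79555))
   = 2.10630 − (-0.1029415)/(1.0133200) = 2.2078883

2.20789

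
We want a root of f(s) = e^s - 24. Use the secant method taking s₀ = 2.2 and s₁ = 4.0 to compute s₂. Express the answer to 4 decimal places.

f(2.2) = -14.974987, f(4.0) = 30.598150
s₂ = 4.000000 − 30.598150·(4.000000 − 2.200000) / (30.598150 − (-14.974987)) = 4.000000 − (55.076670)/(45.573137) = 2.791466

2.7915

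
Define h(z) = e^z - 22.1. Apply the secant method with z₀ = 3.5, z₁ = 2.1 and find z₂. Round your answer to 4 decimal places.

2.8819

h(3.5) = 11.015452, h(2.1) = -13.933830
z₂ = 2.100000 − (-13.933830)·(2.100000 − 3.500000) / (-13.933830 − 11.015452) = 2.100000 − (19.507362)/(-24.949282) = 2.881881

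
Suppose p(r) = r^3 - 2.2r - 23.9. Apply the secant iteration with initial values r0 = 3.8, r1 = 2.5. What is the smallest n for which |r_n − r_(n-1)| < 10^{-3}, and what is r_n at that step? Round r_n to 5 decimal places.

n = 6, r_n = 3.13447

p(3.8) = 22.6120000, p(2.5) = -13.7750000
r2 = 2.5000000 − (-13.7750000)·(-1.3000000)/(-36.3870000) = 2.9921401;  |Δ| = 0.4921401
p(2.9921401) = -3.6943712
r3 = 2.9921401 − (-3.6943712)·(0.4921401)/(10.0806288) = 3.1725006;  |Δ| = 0.1803606
p(3.1725006) = 1.0509568
r4 = 3.1725006 − 1.0509568·(0.1803606)/(4.7453281) = 3.1325558;  |Δ| = 0.0399448
p(3.1325558) = -0.0521469
r5 = 3.1325558 − (-0.0521469)·(-0.0399448)/(-1.1031037) = 3.1344441;  |Δ| = 0.0018883
p(3.1344441) = -0.0006783
r6 = 3.1344441 − (-0.0006783)·(0.0018883)/(0.0514685) = 3.1344690;  |Δ| = 0.0000249
|r6 − r5| = 0.0000249 < 10^{-3}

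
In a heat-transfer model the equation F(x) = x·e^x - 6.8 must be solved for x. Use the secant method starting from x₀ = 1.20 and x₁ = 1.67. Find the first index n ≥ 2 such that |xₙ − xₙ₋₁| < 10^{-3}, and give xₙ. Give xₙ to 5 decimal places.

n = 5, xₙ = 1.50688

F(1.20) = -2.8158597, F(1.67) = 2.0713202
x₂ = 1.6700000 − 2.0713202·(0.4700000)/(4.8871799) = 1.4708012;  |Δ| = 0.1991988
F(1.4708012) = -0.3980128
x₃ = 1.4708012 − (-0.3980128)·(-0.1991988)/(-2.4693330) = 1.5029085;  |Δ| = 0.0321073
F(1.5029085) = -0.0448125
x₄ = 1.5029085 − (-0.0448125)·(0.0321073)/(0.3532003) = 1.5069821;  |Δ| = 0.0040736
F(1.5069821) = 0.0011465
x₅ = 1.5069821 − 0.0011465·(0.0040736)/(0.0459590) = 1.5068805;  |Δ| = 0.0001016
|x₅ − x₄| = 0.0001016 < 10^{-3}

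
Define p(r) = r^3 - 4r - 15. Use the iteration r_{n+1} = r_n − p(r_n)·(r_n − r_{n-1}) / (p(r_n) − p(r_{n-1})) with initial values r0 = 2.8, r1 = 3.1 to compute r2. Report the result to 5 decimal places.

2.99196

p(2.8) = -4.2480000, p(3.1) = 2.3910000
r2 = 3.1000000 − 2.3910000·(3.1000000 − 2.8000000) / (2.3910000 − (-4.2480000)) = 3.1000000 − (0.7173000)/(6.6390000) = 2.9919566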